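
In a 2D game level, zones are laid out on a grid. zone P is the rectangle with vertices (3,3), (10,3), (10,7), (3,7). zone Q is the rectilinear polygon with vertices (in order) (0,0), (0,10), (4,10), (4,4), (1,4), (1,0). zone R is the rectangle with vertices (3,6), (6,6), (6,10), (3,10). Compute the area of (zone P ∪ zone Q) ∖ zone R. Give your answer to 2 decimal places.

|zone P ∪ zone Q| = 53.
|(zone P ∪ zone Q) ∩ zone R| = 6.
|(zone P ∪ zone Q) ∖ zone R| = 53 − 6 = 47.00.

47.00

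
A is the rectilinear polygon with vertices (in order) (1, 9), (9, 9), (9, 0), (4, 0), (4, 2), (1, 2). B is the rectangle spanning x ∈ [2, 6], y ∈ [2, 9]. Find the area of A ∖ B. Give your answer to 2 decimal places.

|A| = 66, |A∩B| = 28.
|A ∖ B| = |A| − |A∩B| = 66 − 28 = 38.00.

38.00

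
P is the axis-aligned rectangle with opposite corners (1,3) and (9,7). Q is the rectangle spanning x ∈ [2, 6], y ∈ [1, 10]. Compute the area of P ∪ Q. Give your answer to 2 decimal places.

52.00

By inclusion–exclusion:
Individual areas: |P| = 32, |Q| = 36.
|P∩Q|: x∈[2,6], y∈[3,7] → 4·4 = 16.
|P ∪ Q| = 68 − 16 = 52.00.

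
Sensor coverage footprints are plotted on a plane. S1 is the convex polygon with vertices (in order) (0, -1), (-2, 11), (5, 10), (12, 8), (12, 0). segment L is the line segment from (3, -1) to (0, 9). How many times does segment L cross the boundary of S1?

The segment meets the boundary at (2.927,-0.756).

1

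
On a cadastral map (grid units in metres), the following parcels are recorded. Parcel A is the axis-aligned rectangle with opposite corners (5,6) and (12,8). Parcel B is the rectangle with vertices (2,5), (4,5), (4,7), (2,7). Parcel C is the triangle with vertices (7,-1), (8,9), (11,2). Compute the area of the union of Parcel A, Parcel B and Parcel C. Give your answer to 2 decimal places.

34.39

By inclusion–exclusion:
Individual areas: |Parcel A| = 14, |Parcel B| = 4, |Parcel C| = 18.5.
|Parcel A∩Parcel B| = 0 (no overlap).
|Parcel A∩Parcel C| = 2.1143.
|Parcel B∩Parcel C| = 0.
|Parcel A∩Parcel B∩Parcel C| = 0.
|Parcel A ∪ Parcel B ∪ Parcel C| = 36.5 − 2.1143 + 0 = 34.39.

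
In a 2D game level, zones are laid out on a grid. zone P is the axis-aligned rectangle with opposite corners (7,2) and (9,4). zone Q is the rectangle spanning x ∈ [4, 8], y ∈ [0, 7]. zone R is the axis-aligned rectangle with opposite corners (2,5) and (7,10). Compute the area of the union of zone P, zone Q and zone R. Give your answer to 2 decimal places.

By inclusion–exclusion:
Individual areas: |zone P| = 4, |zone Q| = 28, |zone R| = 25.
|zone P∩zone Q|: x∈[7,8], y∈[2,4] → 1·2 = 2.
|zone P∩zone R| = 0 (no overlap).
|zone Q∩zone R|: x∈[4,7], y∈[5,7] → 3·2 = 6.
|zone P∩zone Q∩zone R| = 0.
|zone P ∪ zone Q ∪ zone R| = 57 − 8 + 0 = 49.00.

49.00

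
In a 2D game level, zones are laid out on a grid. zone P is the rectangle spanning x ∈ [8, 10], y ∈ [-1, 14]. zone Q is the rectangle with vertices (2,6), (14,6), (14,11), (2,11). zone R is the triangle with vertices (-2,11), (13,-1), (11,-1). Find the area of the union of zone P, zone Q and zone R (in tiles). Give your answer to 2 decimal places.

88.19

By inclusion–exclusion:
Individual areas: |zone P| = 30, |zone Q| = 60, |zone R| = 12.
|zone P∩zone Q|: x∈[8,10], y∈[6,11] → 2·5 = 10.
|zone P∩zone R| = 2.7077.
|zone Q∩zone R| = 1.0987.
|zone P∩zone Q∩zone R| = 0.
|zone P ∪ zone Q ∪ zone R| = 102 − 13.8064 + 0 = 88.19.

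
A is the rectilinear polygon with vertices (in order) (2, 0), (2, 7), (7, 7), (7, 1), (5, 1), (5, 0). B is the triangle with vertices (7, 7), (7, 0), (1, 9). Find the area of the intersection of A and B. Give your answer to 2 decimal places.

The intersection is the polygon with vertices (7,7), (7,1), (6.333,1), (2.333,7).
By the shoelace formula its area is 16.00.

16.00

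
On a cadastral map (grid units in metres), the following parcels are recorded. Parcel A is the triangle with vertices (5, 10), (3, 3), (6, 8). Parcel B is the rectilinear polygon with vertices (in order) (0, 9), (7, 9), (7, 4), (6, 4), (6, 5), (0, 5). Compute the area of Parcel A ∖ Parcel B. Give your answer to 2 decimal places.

1.02

|Parcel A| = 5.5, |Parcel A∩Parcel B| = 4.4786.
|Parcel A ∖ Parcel B| = |Parcel A| − |Parcel A∩Parcel B| = 5.5 − 4.4786 = 1.02.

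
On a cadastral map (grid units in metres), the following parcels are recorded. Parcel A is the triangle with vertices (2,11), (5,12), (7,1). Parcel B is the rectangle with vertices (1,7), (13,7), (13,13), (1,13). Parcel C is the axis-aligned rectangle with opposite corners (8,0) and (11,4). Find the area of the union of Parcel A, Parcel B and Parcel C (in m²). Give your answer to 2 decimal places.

89.73

By inclusion–exclusion:
Individual areas: |Parcel A| = 17.5, |Parcel B| = 72, |Parcel C| = 12.
|Parcel A∩Parcel B| = 11.7727.
|Parcel A∩Parcel C| = 0.
|Parcel B∩Parcel C| = 0 (no overlap).
|Parcel A∩Parcel B∩Parcel C| = 0.
|Parcel A ∪ Parcel B ∪ Parcel C| = 101.5 − 11.7727 + 0 = 89.73.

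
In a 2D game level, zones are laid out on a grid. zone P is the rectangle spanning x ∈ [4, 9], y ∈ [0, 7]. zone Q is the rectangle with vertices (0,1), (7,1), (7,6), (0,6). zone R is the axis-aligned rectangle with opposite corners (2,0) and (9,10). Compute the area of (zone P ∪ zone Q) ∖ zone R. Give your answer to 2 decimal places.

10.00

|zone P ∪ zone Q| = 55.
|(zone P ∪ zone Q) ∩ zone R| = 45.
|(zone P ∪ zone Q) ∖ zone R| = 55 − 45 = 10.00.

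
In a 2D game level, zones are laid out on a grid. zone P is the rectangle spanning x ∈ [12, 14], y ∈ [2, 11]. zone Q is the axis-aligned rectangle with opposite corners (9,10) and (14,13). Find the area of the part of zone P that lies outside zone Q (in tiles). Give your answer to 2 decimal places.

16.00

|zone P∩zone Q|: x∈[12,14], y∈[10,11] → 2·1 = 2.
|zone P| = 18.
|zone P ∖ zone Q| = |zone P| − |zone P∩zone Q| = 18 − 2 = 16.00.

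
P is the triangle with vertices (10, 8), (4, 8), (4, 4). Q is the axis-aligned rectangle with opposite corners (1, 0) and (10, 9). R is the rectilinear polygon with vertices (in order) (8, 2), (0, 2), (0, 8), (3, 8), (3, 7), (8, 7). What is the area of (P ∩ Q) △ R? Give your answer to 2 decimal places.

41.67

|P ∩ Q| = 12.
|(P ∩ Q) ∩ R| = 6.6667.
|(P ∩ Q) △ R| = 12 + 43 − 13.3333 = 41.67.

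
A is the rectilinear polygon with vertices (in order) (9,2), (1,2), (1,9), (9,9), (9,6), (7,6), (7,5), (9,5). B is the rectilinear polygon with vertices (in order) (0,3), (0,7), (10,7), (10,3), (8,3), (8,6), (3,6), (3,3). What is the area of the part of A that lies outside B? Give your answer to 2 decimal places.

|A| = 54, |A∩B| = 16.
|A ∖ B| = |A| − |A∩B| = 54 − 16 = 38.00.

38.00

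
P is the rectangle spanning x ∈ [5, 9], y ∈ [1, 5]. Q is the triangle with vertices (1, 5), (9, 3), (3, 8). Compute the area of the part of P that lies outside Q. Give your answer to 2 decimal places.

12.40

|P| = 16, |P∩Q| = 3.6.
|P ∖ Q| = |P| − |P∩Q| = 16 − 3.6 = 12.40.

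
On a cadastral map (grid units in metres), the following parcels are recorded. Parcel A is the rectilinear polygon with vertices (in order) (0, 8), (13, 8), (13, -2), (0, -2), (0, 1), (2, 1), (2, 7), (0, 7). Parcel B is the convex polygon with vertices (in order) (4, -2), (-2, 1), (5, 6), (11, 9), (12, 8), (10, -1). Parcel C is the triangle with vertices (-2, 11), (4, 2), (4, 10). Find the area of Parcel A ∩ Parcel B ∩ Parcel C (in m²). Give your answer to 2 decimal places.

The intersection is the polygon with vertices (4,5.286), (4,2), (2.516,4.226).
By the shoelace formula its area is 2.44.

2.44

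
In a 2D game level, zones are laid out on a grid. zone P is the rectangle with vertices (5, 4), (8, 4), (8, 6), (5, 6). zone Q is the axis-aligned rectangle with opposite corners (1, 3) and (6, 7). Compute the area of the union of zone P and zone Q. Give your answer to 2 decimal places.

By inclusion–exclusion:
Individual areas: |zone P| = 6, |zone Q| = 20.
|zone P∩zone Q|: x∈[5,6], y∈[4,6] → 1·2 = 2.
|zone P ∪ zone Q| = 26 − 2 = 24.00.

24.00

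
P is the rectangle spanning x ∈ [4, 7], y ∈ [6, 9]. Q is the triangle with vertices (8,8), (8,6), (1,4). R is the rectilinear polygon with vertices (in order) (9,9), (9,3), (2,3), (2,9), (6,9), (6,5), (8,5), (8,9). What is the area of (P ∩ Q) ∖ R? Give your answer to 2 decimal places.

|P ∩ Q| = 1.7857.
|(P ∩ Q) ∩ R| = 0.6429.
|(P ∩ Q) ∖ R| = 1.7857 − 0.6429 = 1.14.

1.14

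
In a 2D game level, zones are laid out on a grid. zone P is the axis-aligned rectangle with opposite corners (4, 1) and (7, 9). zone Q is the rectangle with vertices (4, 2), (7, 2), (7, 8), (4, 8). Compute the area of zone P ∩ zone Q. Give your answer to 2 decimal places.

|zone P∩zone Q|: x∈[4,7], y∈[2,8] → 3·6 = 18.

18.00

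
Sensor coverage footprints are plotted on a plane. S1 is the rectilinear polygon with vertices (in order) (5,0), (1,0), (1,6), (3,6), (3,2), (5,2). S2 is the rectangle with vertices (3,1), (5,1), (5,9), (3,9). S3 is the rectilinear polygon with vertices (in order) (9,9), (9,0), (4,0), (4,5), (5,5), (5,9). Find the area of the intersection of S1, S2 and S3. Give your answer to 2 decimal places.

The intersection is the polygon with vertices (5,1), (4,1), (4,2), (5,2).
By the shoelace formula its area is 1.00.

1.00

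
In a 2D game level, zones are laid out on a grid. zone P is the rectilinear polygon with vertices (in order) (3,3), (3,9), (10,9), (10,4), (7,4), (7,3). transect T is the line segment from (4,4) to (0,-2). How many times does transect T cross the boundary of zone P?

The segment meets the boundary at (3.333,3).

1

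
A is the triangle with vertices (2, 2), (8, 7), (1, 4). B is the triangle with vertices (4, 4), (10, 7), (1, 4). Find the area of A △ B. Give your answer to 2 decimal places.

|A| = 8.5, |B| = 4.5, |A∩B| = 3.1111.
|A △ B| = |A| + |B| − 2·|A∩B| = 8.5 + 4.5 − 6.2222 = 6.78.

6.78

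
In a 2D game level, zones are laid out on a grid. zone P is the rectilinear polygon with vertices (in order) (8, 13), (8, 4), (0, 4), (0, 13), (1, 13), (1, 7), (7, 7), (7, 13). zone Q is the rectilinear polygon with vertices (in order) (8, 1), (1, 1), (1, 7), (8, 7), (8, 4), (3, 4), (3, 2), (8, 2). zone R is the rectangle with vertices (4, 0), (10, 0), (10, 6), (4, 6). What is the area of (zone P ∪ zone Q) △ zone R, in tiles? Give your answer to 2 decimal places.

59.00

|zone P ∪ zone Q| = 47.
|(zone P ∪ zone Q) ∩ zone R| = 12.
|(zone P ∪ zone Q) △ zone R| = 47 + 36 − 24 = 59.00.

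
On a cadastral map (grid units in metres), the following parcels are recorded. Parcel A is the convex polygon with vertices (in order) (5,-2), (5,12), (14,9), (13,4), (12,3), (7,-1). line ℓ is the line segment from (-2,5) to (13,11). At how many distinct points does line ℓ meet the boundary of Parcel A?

2

The segment meets the boundary at (10.727,10.091), (5,7.8).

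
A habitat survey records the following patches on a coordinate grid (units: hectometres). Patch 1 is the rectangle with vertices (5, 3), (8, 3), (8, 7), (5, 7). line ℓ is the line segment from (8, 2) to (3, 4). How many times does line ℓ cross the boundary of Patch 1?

The segment meets the boundary at (5,3.2), (5.5,3).

2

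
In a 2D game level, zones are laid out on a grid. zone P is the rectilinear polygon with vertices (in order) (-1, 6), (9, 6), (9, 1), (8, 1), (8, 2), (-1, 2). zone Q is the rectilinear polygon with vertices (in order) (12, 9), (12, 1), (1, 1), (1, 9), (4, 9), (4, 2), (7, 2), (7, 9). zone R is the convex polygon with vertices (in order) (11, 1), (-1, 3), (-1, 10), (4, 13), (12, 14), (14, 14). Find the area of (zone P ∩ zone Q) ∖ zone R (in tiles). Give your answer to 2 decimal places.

1.67

|zone P ∩ zone Q| = 21.
|(zone P ∩ zone Q) ∩ zone R| = 19.3333.
|(zone P ∩ zone Q) ∖ zone R| = 21 − 19.3333 = 1.67.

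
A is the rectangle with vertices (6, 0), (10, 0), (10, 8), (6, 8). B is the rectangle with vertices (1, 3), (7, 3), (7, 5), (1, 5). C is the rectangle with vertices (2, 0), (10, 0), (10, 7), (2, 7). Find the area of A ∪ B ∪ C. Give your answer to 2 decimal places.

62.00

By inclusion–exclusion:
Individual areas: |A| = 32, |B| = 12, |C| = 56.
|A∩B|: x∈[6,7], y∈[3,5] → 1·2 = 2.
|A∩C|: x∈[6,10], y∈[0,7] → 4·7 = 28.
|B∩C|: x∈[2,7], y∈[3,5] → 5·2 = 10.
|A∩B∩C| = 2.
|A ∪ B ∪ C| = 100 − 40 + 2 = 62.00.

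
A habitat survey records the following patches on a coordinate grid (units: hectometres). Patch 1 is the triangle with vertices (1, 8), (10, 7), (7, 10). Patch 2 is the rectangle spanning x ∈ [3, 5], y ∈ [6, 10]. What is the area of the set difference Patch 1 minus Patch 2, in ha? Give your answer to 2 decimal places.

9.33

|Patch 1| = 12, |Patch 1∩Patch 2| = 2.6667.
|Patch 1 ∖ Patch 2| = |Patch 1| − |Patch 1∩Patch 2| = 12 − 2.6667 = 9.33.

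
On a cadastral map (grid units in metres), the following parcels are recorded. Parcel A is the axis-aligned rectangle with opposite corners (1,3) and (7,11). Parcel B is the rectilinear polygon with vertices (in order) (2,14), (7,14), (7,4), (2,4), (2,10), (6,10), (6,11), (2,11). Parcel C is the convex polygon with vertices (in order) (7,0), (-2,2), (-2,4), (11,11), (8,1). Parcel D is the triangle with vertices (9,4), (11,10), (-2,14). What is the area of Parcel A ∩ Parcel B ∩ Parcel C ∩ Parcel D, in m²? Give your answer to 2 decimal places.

The intersection is the polygon with vertices (7,8.846), (7,5.818), (4.908,7.72).
By the shoelace formula its area is 3.17.

3.17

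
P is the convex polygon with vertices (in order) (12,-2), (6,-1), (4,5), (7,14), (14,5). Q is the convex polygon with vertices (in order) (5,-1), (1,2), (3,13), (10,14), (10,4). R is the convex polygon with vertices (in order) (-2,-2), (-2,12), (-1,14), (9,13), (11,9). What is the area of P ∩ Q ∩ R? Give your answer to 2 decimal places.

30.17

The intersection is the polygon with vertices (6.742,13.226), (7.675,13.133), (10,10.143), (10,8.154), (4.5,3.5), (4,5).
By the shoelace formula its area is 30.17.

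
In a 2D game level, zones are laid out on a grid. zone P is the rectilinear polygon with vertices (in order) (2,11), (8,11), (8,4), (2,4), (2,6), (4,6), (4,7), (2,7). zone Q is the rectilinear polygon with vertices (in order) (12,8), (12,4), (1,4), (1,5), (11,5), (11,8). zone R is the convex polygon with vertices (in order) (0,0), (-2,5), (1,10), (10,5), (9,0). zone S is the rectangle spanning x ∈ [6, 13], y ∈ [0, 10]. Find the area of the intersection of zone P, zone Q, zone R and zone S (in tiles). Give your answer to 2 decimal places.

2.00

The intersection is the polygon with vertices (8,5), (8,4), (6,4), (6,5).
By the shoelace formula its area is 2.00.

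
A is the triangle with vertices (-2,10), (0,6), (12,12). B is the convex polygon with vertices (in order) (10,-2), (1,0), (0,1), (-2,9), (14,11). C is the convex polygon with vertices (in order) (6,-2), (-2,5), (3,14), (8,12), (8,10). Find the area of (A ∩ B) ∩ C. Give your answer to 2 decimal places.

14.76

The region (A ∩ B) ∩ C is the polygon with vertices (-0.684,7.368), (0.388,9.299), (8,10.25), (8,10), (0,6).
By the shoelace formula its area is 14.76.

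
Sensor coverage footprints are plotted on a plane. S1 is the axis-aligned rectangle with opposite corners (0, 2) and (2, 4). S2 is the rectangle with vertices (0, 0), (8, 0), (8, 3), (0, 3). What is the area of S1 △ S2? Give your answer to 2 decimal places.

24.00

|S1∩S2|: x∈[0,2], y∈[2,3] → 2·1 = 2.
|S1 △ S2| = |S1| + |S2| − 2·|S1∩S2| = 4 + 24 − 4 = 24.00.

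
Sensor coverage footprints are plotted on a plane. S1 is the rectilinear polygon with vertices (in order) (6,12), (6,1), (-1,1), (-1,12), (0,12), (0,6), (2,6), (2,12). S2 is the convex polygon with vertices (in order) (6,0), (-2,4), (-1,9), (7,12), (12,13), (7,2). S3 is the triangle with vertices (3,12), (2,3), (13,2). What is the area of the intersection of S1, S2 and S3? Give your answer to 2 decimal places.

The intersection is the polygon with vertices (4.091,10.909), (6,9), (6,2.636), (2,3), (2.826,10.435).
By the shoelace formula its area is 26.78.

26.78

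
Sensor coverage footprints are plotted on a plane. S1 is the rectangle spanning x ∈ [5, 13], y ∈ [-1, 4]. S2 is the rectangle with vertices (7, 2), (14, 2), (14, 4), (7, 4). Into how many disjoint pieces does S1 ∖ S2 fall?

1

S1 ∖ S2 is a single connected region.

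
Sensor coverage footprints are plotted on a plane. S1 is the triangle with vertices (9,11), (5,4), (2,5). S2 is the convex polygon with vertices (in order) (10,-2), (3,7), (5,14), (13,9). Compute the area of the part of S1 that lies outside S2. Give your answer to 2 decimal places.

|S1| = 12.5, |S1∩S2| = 9.4174.
|S1 ∖ S2| = |S1| − |S1∩S2| = 12.5 − 9.4174 = 3.08.

3.08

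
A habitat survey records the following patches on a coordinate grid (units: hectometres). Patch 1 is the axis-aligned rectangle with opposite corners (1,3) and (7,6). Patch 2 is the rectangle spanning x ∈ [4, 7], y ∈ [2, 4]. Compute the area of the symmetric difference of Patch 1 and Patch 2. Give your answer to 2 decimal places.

|Patch 1∩Patch 2|: x∈[4,7], y∈[3,4] → 3·1 = 3.
|Patch 1 △ Patch 2| = |Patch 1| + |Patch 2| − 2·|Patch 1∩Patch 2| = 18 + 6 − 6 = 18.00.

18.00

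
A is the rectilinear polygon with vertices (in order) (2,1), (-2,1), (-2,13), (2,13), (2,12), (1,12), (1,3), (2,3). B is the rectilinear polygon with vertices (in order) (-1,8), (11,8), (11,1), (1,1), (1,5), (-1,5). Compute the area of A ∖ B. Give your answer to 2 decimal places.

31.00

|A| = 39, |A∩B| = 8.
|A ∖ B| = |A| − |A∩B| = 39 − 8 = 31.00.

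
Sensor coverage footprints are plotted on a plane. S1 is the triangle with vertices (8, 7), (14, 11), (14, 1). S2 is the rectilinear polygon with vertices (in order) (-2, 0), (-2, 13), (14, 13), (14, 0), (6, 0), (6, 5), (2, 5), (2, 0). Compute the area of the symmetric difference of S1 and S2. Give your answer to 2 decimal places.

|S1| = 30, |S2| = 188, |S1∩S2| = 30.
|S1 △ S2| = |S1| + |S2| − 2·|S1∩S2| = 30 + 188 − 60 = 158.00.

158.00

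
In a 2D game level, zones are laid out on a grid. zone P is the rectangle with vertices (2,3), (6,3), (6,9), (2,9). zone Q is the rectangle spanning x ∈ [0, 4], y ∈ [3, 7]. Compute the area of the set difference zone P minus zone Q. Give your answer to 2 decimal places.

16.00

|zone P∩zone Q|: x∈[2,4], y∈[3,7] → 2·4 = 8.
|zone P| = 24.
|zone P ∖ zone Q| = |zone P| − |zone P∩zone Q| = 24 − 8 = 16.00.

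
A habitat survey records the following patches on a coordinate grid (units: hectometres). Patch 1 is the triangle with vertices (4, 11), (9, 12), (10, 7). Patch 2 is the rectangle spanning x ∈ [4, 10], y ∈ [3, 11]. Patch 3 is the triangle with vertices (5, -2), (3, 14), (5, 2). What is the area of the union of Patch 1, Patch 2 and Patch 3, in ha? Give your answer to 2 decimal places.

53.08

By inclusion–exclusion:
Individual areas: |Patch 1| = 13, |Patch 2| = 48, |Patch 3| = 4.
|Patch 1∩Patch 2| = 10.4.
|Patch 1∩Patch 3| = 0.
|Patch 2∩Patch 3| = 1.5208.
|Patch 1∩Patch 2∩Patch 3| = 0.
|Patch 1 ∪ Patch 2 ∪ Patch 3| = 65 − 11.9208 + 0 = 53.08.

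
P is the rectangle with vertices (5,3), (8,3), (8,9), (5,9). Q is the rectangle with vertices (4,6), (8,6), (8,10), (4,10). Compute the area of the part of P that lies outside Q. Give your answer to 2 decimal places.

|P∩Q|: x∈[5,8], y∈[6,9] → 3·3 = 9.
|P| = 18.
|P ∖ Q| = |P| − |P∩Q| = 18 − 9 = 9.00.

9.00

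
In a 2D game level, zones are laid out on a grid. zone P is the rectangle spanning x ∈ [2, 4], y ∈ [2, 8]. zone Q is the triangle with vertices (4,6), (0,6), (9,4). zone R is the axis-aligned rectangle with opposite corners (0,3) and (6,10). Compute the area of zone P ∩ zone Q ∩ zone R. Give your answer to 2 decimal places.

1.33

The intersection is the polygon with vertices (2,5.556), (2,6), (4,6), (4,5.111).
By the shoelace formula its area is 1.33.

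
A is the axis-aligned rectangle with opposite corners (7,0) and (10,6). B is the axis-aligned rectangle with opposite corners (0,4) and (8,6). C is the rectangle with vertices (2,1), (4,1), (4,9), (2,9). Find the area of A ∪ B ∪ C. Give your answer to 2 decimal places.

By inclusion–exclusion:
Individual areas: |A| = 18, |B| = 16, |C| = 16.
|A∩B|: x∈[7,8], y∈[4,6] → 1·2 = 2.
|A∩C| = 0 (no overlap).
|B∩C|: x∈[2,4], y∈[4,6] → 2·2 = 4.
|A∩B∩C| = 0.
|A ∪ B ∪ C| = 50 − 6 + 0 = 44.00.

44.00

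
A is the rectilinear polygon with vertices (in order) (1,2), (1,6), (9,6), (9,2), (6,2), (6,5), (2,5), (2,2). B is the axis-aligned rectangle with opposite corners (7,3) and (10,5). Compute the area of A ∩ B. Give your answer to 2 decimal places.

4.00

The intersection is the polygon with vertices (9,3), (7,3), (7,5), (9,5).
By the shoelace formula its area is 4.00.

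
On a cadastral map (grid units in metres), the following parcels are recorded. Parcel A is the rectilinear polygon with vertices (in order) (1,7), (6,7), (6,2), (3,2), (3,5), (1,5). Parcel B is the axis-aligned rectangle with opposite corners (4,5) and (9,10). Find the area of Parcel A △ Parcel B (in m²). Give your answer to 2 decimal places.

36.00

|Parcel A| = 19, |Parcel B| = 25, |Parcel A∩Parcel B| = 4.
|Parcel A △ Parcel B| = |Parcel A| + |Parcel B| − 2·|Parcel A∩Parcel B| = 19 + 25 − 8 = 36.00.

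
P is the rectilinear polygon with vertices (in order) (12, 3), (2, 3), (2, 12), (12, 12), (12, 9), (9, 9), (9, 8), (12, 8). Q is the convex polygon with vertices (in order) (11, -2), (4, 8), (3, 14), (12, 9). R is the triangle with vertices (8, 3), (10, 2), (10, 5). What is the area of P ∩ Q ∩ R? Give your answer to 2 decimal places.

2.00

The intersection is the polygon with vertices (8,3), (10,5), (10,3).
By the shoelace formula its area is 2.00.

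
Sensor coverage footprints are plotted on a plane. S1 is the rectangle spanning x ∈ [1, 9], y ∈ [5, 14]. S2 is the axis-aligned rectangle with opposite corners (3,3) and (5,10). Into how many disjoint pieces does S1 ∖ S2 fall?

S1 ∖ S2 is a single connected region.

1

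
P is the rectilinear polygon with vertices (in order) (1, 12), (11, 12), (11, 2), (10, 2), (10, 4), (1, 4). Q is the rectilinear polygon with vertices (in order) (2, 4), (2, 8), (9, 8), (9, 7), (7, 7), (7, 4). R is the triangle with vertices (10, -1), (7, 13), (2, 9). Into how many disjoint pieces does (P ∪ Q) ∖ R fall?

(P ∪ Q) ∖ R splits into 2 disjoint pieces (area 25.4286, area 23.625).

2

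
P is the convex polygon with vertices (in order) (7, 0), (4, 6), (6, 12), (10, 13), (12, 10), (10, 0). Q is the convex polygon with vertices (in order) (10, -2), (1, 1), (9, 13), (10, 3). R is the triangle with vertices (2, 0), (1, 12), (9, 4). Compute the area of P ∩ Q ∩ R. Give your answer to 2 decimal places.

The intersection is the polygon with vertices (5.4,7.6), (9,4), (5.889,2.222), (4.143,5.714).
By the shoelace formula its area is 12.64.

12.64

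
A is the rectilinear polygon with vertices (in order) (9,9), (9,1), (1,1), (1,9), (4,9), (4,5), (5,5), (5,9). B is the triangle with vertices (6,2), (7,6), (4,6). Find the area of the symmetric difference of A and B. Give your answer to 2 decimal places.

55.50

|A| = 60, |B| = 6, |A∩B| = 5.25.
|A △ B| = |A| + |B| − 2·|A∩B| = 60 + 6 − 10.5 = 55.50.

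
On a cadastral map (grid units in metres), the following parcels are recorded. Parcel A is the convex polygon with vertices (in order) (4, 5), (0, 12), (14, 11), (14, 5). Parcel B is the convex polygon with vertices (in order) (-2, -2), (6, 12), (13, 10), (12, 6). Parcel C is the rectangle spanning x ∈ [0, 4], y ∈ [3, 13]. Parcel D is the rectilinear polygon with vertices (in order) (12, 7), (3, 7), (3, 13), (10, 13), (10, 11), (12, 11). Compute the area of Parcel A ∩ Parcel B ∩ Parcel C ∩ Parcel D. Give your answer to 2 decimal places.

The intersection is the polygon with vertices (4,7), (3.143,7), (4,8.5).
By the shoelace formula its area is 0.64.

0.64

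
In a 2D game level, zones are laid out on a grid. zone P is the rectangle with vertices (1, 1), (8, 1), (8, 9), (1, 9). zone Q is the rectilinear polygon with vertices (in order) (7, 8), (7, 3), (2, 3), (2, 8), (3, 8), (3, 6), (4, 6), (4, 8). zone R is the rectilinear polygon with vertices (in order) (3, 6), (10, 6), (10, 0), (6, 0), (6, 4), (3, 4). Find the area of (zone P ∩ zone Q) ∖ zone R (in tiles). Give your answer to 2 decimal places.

|zone P ∩ zone Q| = 23.
|(zone P ∩ zone Q) ∩ zone R| = 9.
|(zone P ∩ zone Q) ∖ zone R| = 23 − 9 = 14.00.

14.00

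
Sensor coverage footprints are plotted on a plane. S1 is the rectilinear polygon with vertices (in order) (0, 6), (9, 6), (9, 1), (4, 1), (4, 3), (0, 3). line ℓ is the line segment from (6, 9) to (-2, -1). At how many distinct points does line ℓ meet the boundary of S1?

The segment meets the boundary at (1.2,3), (3.6,6).

2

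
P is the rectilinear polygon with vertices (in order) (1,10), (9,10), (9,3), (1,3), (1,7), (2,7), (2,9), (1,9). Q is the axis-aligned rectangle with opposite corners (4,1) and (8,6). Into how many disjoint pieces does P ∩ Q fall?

P ∩ Q is a single connected region.

1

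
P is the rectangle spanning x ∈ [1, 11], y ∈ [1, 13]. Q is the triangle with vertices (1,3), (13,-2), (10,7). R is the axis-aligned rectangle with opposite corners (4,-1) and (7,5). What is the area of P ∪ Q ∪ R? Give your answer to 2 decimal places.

By inclusion–exclusion:
Individual areas: |P| = 120, |Q| = 46.5, |R| = 18.
|P∩Q| = 35.7.
|P∩R|: x∈[4,7], y∈[1,5] → 3·4 = 12.
|Q∩R| = 11.125.
|P∩Q∩R| = 10.825.
|P ∪ Q ∪ R| = 184.5 − 58.825 + 10.825 = 136.50.

136.50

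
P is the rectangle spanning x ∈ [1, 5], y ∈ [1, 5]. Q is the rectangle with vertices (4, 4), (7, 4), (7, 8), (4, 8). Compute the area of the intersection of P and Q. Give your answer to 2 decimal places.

|P∩Q|: x∈[4,5], y∈[4,5] → 1·1 = 1.

1.00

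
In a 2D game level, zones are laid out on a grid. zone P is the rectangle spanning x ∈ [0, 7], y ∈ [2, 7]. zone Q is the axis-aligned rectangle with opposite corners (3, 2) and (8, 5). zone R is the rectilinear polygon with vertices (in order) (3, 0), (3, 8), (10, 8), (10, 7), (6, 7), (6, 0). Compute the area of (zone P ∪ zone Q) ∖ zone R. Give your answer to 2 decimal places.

|zone P ∪ zone Q| = 38.
|(zone P ∪ zone Q) ∩ zone R| = 15.
|(zone P ∪ zone Q) ∖ zone R| = 38 − 15 = 23.00.

23.00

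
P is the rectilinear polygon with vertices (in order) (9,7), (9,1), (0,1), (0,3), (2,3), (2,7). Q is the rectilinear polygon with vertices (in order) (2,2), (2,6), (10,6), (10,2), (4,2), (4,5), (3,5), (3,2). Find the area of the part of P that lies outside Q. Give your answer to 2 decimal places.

21.00

|P| = 46, |P∩Q| = 25.
|P ∖ Q| = |P| − |P∩Q| = 46 − 25 = 21.00.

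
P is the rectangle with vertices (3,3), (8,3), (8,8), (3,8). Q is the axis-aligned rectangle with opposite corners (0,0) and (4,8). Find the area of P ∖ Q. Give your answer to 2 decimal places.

|P∩Q|: x∈[3,4], y∈[3,8] → 1·5 = 5.
|P| = 25.
|P ∖ Q| = |P| − |P∩Q| = 25 − 5 = 20.00.

20.00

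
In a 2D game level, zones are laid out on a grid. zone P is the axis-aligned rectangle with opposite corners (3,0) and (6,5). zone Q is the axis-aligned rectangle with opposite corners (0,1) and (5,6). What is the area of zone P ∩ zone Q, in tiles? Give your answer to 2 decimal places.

|zone P∩zone Q|: x∈[3,5], y∈[1,5] → 2·4 = 8.

8.00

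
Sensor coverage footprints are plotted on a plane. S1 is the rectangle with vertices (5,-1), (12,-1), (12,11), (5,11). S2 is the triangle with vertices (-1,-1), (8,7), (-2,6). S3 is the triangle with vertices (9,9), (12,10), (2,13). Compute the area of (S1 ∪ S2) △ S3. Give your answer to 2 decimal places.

112.78

|S1 ∪ S2| = 115.95.
|(S1 ∪ S2) ∩ S3| = 6.3333.
|(S1 ∪ S2) △ S3| = 115.95 + 9.5 − 12.6667 = 112.78.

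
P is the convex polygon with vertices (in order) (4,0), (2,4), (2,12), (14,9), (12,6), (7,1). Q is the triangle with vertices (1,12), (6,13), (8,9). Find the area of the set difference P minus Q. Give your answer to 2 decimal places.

82.86

|P| = 88, |P∩Q| = 5.1429.
|P ∖ Q| = |P| − |P∩Q| = 88 − 5.1429 = 82.86.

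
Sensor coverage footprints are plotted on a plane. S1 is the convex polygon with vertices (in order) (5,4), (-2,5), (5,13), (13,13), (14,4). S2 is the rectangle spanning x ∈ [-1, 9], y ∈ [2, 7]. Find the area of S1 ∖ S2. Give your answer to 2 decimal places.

80.89

|S1| = 108, |S1∩S2| = 27.1071.
|S1 ∖ S2| = |S1| − |S1∩S2| = 108 − 27.1071 = 80.89.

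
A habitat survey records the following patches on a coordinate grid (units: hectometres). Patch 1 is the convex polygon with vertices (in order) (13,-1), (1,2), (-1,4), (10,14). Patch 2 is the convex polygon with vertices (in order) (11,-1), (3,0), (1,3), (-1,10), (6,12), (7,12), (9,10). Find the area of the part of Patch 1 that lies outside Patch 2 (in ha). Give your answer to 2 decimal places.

|Patch 1| = 106.5, |Patch 1∩Patch 2| = 75.1587.
|Patch 1 ∖ Patch 2| = |Patch 1| − |Patch 1∩Patch 2| = 106.5 − 75.1587 = 31.34.

31.34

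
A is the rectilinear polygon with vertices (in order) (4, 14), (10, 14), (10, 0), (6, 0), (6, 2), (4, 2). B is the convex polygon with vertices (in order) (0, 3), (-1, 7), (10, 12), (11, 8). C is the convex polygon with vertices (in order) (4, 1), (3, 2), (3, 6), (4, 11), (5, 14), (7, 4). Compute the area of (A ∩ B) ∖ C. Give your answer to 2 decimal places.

16.96

|A ∩ B| = 26.7273.
|(A ∩ B) ∩ C| = 9.7629.
|(A ∩ B) ∖ C| = 26.7273 − 9.7629 = 16.96.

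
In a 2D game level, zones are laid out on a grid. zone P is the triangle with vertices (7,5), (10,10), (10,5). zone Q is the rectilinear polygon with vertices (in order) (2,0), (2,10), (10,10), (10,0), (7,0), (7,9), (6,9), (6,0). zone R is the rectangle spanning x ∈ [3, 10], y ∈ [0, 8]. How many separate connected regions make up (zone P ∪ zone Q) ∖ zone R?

1

(zone P ∪ zone Q) ∖ zone R is a single connected region.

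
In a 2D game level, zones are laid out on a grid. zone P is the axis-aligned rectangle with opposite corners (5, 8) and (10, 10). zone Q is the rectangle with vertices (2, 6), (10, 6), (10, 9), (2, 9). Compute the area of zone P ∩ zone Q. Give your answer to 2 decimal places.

5.00

|zone P∩zone Q|: x∈[5,10], y∈[8,9] → 5·1 = 5.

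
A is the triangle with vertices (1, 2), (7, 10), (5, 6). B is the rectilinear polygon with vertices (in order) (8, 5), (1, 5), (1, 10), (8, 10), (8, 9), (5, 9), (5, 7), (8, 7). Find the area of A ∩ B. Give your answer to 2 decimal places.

1.92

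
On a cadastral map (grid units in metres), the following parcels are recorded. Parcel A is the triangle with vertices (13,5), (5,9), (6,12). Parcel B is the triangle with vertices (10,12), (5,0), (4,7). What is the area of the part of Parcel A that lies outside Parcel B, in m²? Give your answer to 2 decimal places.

9.88

|Parcel A| = 14, |Parcel A∩Parcel B| = 4.1175.
|Parcel A ∖ Parcel B| = |Parcel A| − |Parcel A∩Parcel B| = 14 − 4.1175 = 9.88.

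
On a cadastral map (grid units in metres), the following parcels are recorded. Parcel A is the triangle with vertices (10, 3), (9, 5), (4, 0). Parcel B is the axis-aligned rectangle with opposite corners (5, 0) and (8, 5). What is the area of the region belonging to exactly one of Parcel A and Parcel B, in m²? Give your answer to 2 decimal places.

|Parcel A| = 7.5, |Parcel B| = 15, |Parcel A∩Parcel B| = 3.75.
|Parcel A △ Parcel B| = |Parcel A| + |Parcel B| − 2·|Parcel A∩Parcel B| = 7.5 + 15 − 7.5 = 15.00.

15.00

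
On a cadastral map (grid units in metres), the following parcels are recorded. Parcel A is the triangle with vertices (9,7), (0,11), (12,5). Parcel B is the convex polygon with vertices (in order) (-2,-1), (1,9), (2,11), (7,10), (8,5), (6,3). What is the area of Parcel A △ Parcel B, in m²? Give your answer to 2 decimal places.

66.01

|Parcel A| = 3, |Parcel B| = 66, |Parcel A∩Parcel B| = 1.4937.
|Parcel A △ Parcel B| = |Parcel A| + |Parcel B| − 2·|Parcel A∩Parcel B| = 3 + 66 − 2.9873 = 66.01.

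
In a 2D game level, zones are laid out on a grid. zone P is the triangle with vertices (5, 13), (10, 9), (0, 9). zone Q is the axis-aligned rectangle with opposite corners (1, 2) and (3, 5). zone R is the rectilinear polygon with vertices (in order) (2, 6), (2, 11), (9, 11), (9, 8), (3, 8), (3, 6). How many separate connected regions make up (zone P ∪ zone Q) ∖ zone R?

(zone P ∪ zone Q) ∖ zone R splits into 4 disjoint pieces (area 5, area 0.4, area 1.6, area 6).

4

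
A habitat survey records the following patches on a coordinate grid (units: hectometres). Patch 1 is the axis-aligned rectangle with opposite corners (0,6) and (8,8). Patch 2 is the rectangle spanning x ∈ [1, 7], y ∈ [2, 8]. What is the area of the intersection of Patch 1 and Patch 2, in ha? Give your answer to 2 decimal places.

12.00

|Patch 1∩Patch 2|: x∈[1,7], y∈[6,8] → 6·2 = 12.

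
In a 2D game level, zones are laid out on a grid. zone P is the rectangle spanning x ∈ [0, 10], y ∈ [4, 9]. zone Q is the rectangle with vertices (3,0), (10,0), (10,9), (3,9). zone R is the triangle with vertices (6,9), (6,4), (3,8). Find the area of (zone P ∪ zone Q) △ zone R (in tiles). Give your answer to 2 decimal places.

|zone P ∪ zone Q| = 78.
|(zone P ∪ zone Q) ∩ zone R| = 7.5.
|(zone P ∪ zone Q) △ zone R| = 78 + 7.5 − 15 = 70.50.

70.50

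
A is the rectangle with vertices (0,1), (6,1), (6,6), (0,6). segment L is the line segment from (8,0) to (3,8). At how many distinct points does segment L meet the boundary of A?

The segment meets the boundary at (4.25,6), (6,3.2).

2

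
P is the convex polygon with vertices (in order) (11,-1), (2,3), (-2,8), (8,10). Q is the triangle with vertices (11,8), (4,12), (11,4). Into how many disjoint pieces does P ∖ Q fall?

2

P ∖ Q splits into 2 disjoint pieces (area 68.728, area 0.0661).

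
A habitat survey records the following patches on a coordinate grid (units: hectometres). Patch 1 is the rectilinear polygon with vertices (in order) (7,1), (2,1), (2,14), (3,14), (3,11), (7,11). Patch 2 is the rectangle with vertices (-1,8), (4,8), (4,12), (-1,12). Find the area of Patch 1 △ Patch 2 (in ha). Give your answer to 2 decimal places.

59.00

|Patch 1| = 53, |Patch 2| = 20, |Patch 1∩Patch 2| = 7.
|Patch 1 △ Patch 2| = |Patch 1| + |Patch 2| − 2·|Patch 1∩Patch 2| = 53 + 20 − 14 = 59.00.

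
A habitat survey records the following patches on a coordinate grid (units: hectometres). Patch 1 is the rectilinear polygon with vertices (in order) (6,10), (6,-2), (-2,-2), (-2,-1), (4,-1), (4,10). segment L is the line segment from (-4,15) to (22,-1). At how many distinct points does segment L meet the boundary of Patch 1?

2

The segment meets the boundary at (6,8.846), (4.125,10).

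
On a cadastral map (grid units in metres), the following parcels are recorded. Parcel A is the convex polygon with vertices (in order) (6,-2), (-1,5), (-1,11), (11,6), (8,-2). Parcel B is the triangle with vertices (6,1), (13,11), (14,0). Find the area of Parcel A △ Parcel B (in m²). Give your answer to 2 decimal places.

|Parcel A| = 89.5, |Parcel B| = 43.5, |Parcel A∩Parcel B| = 12.5084.
|Parcel A △ Parcel B| = |Parcel A| + |Parcel B| − 2·|Parcel A∩Parcel B| = 89.5 + 43.5 − 25.0169 = 107.98.

107.98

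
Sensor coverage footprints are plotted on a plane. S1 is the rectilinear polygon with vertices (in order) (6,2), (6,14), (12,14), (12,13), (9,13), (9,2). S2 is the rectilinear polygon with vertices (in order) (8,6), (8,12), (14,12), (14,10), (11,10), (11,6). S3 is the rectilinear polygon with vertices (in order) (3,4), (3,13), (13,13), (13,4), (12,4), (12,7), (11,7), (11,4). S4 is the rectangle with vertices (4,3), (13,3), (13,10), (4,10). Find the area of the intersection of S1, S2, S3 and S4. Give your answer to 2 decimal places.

The intersection is the polygon with vertices (8,10), (9,10), (9,6), (8,6).
By the shoelace formula its area is 4.00.

4.00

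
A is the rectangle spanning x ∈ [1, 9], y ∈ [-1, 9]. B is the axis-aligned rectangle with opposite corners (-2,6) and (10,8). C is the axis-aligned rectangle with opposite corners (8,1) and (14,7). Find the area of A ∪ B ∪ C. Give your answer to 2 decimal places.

117.00

By inclusion–exclusion:
Individual areas: |A| = 80, |B| = 24, |C| = 36.
|A∩B|: x∈[1,9], y∈[6,8] → 8·2 = 16.
|A∩C|: x∈[8,9], y∈[1,7] → 1·6 = 6.
|B∩C|: x∈[8,10], y∈[6,7] → 2·1 = 2.
|A∩B∩C| = 1.
|A ∪ B ∪ C| = 140 − 24 + 1 = 117.00.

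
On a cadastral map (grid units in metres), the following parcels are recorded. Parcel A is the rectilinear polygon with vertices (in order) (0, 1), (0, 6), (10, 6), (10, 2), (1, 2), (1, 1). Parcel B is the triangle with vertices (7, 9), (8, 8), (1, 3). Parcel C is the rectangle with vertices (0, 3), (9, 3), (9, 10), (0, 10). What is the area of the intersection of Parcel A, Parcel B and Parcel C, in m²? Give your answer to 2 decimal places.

1.80

The intersection is the polygon with vertices (1,3), (4,6), (5.2,6).
By the shoelace formula its area is 1.80.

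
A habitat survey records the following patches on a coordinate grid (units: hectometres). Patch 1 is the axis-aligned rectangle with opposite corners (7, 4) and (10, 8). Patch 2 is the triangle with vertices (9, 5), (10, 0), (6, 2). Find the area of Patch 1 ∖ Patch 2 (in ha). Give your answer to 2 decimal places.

11.40

|Patch 1| = 12, |Patch 1∩Patch 2| = 0.6.
|Patch 1 ∖ Patch 2| = |Patch 1| − |Patch 1∩Patch 2| = 12 − 0.6 = 11.40.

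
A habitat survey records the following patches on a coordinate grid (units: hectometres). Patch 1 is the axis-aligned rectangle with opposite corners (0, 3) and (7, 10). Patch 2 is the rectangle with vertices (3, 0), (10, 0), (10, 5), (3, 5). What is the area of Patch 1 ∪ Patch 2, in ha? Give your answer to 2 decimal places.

76.00

By inclusion–exclusion:
Individual areas: |Patch 1| = 49, |Patch 2| = 35.
|Patch 1∩Patch 2|: x∈[3,7], y∈[3,5] → 4·2 = 8.
|Patch 1 ∪ Patch 2| = 84 − 8 = 76.00.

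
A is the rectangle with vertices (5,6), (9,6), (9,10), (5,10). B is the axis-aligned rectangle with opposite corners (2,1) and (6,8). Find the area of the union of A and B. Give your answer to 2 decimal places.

42.00

By inclusion–exclusion:
Individual areas: |A| = 16, |B| = 28.
|A∩B|: x∈[5,6], y∈[6,8] → 1·2 = 2.
|A ∪ B| = 44 − 2 = 42.00.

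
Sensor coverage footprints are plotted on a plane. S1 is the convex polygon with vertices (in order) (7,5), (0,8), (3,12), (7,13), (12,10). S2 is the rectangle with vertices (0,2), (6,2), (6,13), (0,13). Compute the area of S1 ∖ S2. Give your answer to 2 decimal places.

|S1| = 54.5, |S1∩S2| = 26.8393.
|S1 ∖ S2| = |S1| − |S1∩S2| = 54.5 − 26.8393 = 27.66.

27.66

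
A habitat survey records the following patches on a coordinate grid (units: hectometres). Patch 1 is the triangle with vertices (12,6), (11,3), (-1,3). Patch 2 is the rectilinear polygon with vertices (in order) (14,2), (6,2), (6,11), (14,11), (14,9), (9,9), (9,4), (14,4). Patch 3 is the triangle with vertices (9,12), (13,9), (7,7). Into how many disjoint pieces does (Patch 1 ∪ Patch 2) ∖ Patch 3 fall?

2

(Patch 1 ∪ Patch 2) ∖ Patch 3 splits into 2 disjoint pieces (area 42.8154, area 4.6667).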